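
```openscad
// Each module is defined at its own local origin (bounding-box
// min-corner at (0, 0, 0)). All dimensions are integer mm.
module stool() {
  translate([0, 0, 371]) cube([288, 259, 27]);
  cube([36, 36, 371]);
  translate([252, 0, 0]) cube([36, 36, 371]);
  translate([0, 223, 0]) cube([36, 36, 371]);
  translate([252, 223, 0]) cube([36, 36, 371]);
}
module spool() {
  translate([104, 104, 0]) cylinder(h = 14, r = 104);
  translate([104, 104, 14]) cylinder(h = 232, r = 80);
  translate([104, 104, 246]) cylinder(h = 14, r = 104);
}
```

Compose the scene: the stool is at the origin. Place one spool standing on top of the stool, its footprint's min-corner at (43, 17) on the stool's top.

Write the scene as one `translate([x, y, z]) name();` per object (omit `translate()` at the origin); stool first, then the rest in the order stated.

stool();
translate([43, 17, 398]) spool();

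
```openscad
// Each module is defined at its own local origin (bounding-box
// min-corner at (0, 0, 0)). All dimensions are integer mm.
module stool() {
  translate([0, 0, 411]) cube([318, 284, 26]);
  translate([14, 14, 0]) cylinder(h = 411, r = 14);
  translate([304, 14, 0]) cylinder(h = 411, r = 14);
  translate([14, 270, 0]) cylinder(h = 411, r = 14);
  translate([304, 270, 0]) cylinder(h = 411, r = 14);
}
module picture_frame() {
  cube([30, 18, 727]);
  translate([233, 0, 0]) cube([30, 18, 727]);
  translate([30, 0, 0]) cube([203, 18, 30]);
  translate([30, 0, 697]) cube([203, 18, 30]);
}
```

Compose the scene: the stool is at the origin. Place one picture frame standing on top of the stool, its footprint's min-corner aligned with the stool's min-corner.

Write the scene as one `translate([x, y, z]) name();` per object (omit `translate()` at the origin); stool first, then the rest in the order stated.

stool();
translate([0, 0, 437]) picture_frame();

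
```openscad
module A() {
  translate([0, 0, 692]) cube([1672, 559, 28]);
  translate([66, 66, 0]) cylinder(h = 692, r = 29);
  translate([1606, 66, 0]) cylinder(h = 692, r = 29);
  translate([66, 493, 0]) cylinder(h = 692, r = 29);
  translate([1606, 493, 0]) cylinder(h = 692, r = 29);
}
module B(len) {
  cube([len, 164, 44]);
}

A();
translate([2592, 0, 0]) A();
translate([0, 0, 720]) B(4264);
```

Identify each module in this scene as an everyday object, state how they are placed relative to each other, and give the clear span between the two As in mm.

Second table starts at x = 2592; first ends at x = 1672; clear span = 2592 − 1672 = 920 mm.

A is a table. B is a beam. A beam spans the tops of two tables. The clear span between the two tables is 920 mm.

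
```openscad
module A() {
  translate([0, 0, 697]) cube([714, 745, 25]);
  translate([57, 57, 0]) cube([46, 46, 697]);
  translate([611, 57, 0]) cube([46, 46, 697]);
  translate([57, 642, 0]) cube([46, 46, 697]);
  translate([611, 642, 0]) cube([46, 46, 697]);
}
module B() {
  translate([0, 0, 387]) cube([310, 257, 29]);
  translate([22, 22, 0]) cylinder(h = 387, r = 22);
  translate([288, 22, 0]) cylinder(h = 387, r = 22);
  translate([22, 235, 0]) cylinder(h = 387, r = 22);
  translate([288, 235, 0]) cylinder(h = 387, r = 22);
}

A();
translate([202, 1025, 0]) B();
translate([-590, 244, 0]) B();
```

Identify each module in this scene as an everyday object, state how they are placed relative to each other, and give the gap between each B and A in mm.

Each stool's nearest face is 280 mm from the table's bounding box.

A is a table. B is a stool. Two stools sit around the table at the +y, −x sides. The gap between each stool and the table is 280 mm.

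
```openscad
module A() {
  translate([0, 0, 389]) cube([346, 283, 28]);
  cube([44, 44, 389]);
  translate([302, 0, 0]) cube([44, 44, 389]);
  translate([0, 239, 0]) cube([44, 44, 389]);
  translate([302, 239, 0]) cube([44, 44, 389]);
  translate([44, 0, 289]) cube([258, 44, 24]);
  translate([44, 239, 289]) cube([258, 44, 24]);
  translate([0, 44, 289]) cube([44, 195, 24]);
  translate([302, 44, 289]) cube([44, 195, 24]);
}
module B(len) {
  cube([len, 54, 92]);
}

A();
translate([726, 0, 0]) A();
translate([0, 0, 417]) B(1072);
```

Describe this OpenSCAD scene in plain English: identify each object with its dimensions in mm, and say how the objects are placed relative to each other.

A is a four-legged stool. The seat is a 346×283×28 mm slab whose top surface is at z = 417 mm; four square legs, each 44×44 mm in cross-section, run from the floor (z = 0) to the underside of the seat, each flush with a corner of the seat. Four stretchers, 44 mm wide and 24 mm tall, connect adjacent legs with their undersides at z = 289 mm, each running between the inner faces of the legs it joins and aligned with the legs' outer faces on the other axis.

B is a rectangular beam 1072 mm long (x), 54 mm deep (y), 92 mm thick (z).

The beam spans the tops of two stools placed 380 mm apart, resting at z = 417 mm.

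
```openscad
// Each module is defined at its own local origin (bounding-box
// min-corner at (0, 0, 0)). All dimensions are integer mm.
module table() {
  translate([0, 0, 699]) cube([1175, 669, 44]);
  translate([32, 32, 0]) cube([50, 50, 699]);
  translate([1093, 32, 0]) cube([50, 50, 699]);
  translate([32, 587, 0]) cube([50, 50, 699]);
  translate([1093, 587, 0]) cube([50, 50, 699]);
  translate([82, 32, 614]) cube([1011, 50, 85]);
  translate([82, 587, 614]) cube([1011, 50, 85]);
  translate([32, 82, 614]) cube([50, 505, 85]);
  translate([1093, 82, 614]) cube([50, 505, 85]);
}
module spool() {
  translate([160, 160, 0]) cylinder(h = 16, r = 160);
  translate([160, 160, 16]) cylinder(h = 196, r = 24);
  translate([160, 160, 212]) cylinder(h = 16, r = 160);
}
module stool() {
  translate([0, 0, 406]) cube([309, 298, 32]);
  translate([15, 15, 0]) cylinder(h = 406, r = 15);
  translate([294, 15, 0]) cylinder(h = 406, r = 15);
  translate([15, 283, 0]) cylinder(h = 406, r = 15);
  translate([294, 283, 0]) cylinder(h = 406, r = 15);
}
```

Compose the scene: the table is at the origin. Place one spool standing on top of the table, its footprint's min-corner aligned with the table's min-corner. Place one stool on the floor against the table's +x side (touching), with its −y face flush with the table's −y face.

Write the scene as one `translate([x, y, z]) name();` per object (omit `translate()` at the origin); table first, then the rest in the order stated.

table();
translate([0, 0, 743]) spool();
translate([1175, 0, 0]) stool();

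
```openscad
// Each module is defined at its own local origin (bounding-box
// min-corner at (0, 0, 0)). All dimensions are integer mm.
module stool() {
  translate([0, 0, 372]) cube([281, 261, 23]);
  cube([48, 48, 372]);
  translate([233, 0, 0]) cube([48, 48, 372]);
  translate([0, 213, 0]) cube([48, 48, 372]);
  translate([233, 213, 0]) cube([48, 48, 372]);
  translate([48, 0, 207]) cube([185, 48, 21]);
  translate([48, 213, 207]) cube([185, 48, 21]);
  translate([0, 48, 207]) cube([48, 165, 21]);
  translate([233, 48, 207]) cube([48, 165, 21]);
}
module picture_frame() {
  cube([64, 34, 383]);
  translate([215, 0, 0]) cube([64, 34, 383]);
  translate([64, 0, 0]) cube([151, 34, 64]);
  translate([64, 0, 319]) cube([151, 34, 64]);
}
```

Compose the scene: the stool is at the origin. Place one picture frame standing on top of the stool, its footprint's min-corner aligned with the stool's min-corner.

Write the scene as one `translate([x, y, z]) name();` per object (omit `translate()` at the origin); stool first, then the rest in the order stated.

stool();
translate([0, 0, 395]) picture_frame();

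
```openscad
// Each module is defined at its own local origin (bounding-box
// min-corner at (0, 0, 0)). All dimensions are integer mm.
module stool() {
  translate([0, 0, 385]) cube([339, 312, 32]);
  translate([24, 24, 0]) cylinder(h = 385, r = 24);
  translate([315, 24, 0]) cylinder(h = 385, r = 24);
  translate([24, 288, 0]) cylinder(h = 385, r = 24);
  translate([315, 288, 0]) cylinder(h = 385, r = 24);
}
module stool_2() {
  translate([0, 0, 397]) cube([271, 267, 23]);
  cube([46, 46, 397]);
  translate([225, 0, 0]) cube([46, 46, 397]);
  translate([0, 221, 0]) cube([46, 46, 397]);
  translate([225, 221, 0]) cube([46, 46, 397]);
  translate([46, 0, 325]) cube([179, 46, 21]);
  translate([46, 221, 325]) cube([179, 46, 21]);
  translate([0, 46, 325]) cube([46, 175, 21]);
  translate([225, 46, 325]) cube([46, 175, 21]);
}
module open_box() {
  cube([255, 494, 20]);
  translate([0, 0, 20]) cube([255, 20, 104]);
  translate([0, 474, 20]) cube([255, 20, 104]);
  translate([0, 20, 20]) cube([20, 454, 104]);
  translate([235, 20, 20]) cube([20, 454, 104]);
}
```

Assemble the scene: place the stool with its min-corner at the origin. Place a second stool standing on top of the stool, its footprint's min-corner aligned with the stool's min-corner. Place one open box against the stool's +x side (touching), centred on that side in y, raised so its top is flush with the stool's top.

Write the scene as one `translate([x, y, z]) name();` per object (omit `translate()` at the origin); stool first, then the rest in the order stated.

stool();
translate([0, 0, 417]) stool_2();
translate([339, -91, 293]) open_box();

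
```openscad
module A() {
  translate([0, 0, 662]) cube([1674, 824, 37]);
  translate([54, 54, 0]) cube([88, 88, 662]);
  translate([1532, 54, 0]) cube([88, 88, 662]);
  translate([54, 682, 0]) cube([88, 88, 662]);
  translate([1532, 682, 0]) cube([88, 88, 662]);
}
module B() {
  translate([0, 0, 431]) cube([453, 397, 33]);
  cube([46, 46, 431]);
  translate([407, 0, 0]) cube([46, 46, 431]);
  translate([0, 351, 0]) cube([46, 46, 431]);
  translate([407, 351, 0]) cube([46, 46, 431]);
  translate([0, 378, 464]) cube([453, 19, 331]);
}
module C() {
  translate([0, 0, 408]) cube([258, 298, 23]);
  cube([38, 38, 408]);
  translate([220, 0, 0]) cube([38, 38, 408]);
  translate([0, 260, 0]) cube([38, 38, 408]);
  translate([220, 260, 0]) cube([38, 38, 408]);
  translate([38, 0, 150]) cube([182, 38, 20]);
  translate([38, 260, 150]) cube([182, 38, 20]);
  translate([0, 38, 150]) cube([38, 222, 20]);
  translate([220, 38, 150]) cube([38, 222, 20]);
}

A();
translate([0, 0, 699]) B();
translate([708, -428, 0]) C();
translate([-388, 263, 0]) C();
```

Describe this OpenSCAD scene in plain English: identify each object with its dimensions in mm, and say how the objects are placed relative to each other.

A is a table: top 1674 mm (x) × 824 mm (y), 37 mm thick, upper face at z = 699 mm, on four 88×88 mm square legs, each inset 54 mm from the nearest pair of top edges, running from z = 0 to the bottom of the top.

B is a chair. The seat is a 453×397×33 mm slab with its top at z = 464 mm, on four 46×46 mm corner legs (flush with the seat edges, standing on z = 0). A flat backrest 19 mm thick, 331 mm tall, spans the full seat width and rises from the seat top along its +y edge, rear face flush with the rear of the seat.

C is a four-legged stool. The seat is 258×298 mm, 23 mm thick, top at z = 431 mm. It stands on four square legs, each 38×38 mm in cross-section, from z = 0 to the seat underside, each flush with a corner of the seat. Four stretchers, 38 mm wide and 20 mm tall, connect adjacent legs with their undersides at z = 150 mm, each running between the inner faces of the legs it joins and aligned with the legs' outer faces on the other axis.

The chair is on top of the table. Two stools sit around the table at the −y, −x sides.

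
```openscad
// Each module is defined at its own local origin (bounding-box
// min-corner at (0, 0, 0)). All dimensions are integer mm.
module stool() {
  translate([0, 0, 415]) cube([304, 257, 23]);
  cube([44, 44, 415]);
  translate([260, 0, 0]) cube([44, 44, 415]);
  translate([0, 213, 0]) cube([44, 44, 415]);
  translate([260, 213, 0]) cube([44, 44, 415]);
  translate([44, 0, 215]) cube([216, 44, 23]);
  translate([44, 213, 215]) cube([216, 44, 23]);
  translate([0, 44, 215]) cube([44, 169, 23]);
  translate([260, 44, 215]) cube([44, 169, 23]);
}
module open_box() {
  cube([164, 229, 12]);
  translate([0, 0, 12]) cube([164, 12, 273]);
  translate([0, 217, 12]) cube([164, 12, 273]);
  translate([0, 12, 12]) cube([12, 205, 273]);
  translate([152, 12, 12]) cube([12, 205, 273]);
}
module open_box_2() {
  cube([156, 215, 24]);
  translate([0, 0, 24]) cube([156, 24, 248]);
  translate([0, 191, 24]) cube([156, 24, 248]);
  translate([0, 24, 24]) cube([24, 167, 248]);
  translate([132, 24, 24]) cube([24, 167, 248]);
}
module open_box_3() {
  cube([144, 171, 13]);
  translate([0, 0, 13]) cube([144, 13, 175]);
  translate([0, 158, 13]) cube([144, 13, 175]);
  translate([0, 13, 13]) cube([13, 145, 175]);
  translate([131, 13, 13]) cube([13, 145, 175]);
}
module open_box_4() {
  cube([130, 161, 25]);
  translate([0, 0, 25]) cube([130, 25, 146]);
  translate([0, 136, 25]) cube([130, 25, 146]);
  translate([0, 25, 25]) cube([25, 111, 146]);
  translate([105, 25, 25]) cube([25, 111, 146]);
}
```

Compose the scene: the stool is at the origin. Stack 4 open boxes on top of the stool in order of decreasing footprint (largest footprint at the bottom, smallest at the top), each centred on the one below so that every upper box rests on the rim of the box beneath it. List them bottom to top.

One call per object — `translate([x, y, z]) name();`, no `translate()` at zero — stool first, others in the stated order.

stool();
translate([70, 14, 438]) open_box();
translate([74, 21, 723]) open_box_2();
translate([80, 43, 995]) open_box_3();
translate([87, 48, 1183]) open_box_4();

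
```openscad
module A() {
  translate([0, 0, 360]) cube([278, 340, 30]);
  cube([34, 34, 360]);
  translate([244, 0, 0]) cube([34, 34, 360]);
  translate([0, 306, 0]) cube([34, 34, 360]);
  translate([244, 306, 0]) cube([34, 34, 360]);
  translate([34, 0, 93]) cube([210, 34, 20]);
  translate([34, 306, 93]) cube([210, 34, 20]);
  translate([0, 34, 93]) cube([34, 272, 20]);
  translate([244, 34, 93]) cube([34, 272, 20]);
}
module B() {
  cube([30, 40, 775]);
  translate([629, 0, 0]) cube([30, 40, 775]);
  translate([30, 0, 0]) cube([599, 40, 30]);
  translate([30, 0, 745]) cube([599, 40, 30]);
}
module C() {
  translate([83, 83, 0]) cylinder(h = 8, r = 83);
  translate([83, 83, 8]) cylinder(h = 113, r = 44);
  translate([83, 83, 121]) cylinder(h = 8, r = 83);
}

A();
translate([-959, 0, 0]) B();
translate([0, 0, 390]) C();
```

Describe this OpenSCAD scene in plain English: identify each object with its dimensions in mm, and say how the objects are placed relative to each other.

A is a simple wooden stool: a rectangular seat 278 mm (x) by 340 mm (y), 30 mm thick, top face at z = 390 mm, on four square legs, each 34×34 mm in cross-section. The legs rest on z = 0, each flush with a corner of the seat. Four stretchers, 34 mm wide and 20 mm tall, connect adjacent legs with their undersides at z = 93 mm, each running between the inner faces of the legs it joins and aligned with the legs' outer faces on the other axis.

B is a picture frame with a 599×715 mm rectangular opening (x by z) and a uniform 30 mm border on every side. Frame depth is 40 mm along y. It is built from two vertical stiles running the full outside height and two horizontal rails spanning the gap between the stiles.

C is a spool: two coaxial disc flanges of radius 83 mm and thickness 8 mm, joined by a core cylinder of radius 44 mm and height 113 mm. The lower flange rests on z = 0 and the three cylinders share a vertical axis.

The picture frame is on the floor beside the stool on its −x side. The spool is on top of the stool.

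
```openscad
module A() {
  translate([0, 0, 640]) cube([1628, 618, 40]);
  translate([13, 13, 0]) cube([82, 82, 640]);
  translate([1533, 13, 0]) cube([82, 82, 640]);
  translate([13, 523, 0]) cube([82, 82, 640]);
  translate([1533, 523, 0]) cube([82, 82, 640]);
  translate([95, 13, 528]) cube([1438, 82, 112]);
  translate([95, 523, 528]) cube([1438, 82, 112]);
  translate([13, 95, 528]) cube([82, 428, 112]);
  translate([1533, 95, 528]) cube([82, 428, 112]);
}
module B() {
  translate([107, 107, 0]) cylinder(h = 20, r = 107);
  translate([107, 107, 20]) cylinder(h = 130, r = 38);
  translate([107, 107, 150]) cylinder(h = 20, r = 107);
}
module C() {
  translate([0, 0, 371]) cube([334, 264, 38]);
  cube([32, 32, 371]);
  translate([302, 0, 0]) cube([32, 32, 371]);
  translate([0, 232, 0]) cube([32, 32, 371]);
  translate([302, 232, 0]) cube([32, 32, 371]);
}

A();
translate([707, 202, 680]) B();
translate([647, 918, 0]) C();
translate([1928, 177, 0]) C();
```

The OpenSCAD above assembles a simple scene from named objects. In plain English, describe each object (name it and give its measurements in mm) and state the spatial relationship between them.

A is a table: top 1628 mm (x) × 618 mm (y), 40 mm thick, upper face at z = 680 mm, on four 82×82 mm square legs, each inset 13 mm from the nearest pair of top edges, running from z = 0 to the bottom of the top. Four apron rails, 82 mm thick and 112 mm tall, run between adjacent legs with their top edges flush with the underside of the top and their outer faces flush with the legs' outer faces.

B is a spool: two coaxial disc flanges of radius 107 mm and thickness 20 mm, joined by a core cylinder of radius 38 mm and height 130 mm. The lower flange rests on z = 0 and the three cylinders share a vertical axis.

C is a four-legged stool. The seat is a 334×264×38 mm slab whose top surface is at z = 409 mm; four square legs, each 32×32 mm in cross-section, run from the floor (z = 0) to the underside of the seat, each flush with a corner of the seat.

The spool is on top of the table, centred. Two stools sit around the table at the +y, +x sides.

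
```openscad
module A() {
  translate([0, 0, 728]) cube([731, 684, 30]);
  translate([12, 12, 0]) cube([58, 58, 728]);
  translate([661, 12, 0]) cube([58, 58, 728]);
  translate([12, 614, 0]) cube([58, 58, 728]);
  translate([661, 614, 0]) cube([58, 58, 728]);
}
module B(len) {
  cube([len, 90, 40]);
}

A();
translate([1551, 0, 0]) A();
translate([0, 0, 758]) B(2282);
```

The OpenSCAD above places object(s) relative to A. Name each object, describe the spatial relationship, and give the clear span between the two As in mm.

A is a table. B is a beam. A beam spans the tops of two tables. The clear span between the two tables is 820 mm.

Second table starts at x = 1551; first ends at x = 731; clear span = 1551 − 731 = 820 mm.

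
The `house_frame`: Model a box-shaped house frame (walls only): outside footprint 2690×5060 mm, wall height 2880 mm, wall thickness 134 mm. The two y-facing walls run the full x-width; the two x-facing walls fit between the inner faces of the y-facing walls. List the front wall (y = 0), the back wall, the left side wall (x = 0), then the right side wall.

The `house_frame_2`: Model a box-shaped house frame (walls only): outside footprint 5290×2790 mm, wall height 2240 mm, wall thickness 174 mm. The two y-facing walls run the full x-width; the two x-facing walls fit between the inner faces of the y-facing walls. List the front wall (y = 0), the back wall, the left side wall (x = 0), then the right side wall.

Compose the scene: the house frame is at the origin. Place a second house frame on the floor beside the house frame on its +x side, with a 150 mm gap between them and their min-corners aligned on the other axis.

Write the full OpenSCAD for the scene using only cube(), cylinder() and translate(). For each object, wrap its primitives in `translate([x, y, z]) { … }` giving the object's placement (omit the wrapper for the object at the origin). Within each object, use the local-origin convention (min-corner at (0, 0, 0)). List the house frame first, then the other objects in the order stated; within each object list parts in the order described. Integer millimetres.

cube([2690, 134, 2880]);
translate([0, 4926, 0]) cube([2690, 134, 2880]);
translate([0, 134, 0]) cube([134, 4792, 2880]);
translate([2556, 134, 0]) cube([134, 4792, 2880]);
translate([2840, 0, 0]) {
  cube([5290, 174, 2240]);
  translate([0, 2616, 0]) cube([5290, 174, 2240]);
  translate([0, 174, 0]) cube([174, 2442, 2240]);
  translate([5116, 174, 0]) cube([174, 2442, 2240]);
}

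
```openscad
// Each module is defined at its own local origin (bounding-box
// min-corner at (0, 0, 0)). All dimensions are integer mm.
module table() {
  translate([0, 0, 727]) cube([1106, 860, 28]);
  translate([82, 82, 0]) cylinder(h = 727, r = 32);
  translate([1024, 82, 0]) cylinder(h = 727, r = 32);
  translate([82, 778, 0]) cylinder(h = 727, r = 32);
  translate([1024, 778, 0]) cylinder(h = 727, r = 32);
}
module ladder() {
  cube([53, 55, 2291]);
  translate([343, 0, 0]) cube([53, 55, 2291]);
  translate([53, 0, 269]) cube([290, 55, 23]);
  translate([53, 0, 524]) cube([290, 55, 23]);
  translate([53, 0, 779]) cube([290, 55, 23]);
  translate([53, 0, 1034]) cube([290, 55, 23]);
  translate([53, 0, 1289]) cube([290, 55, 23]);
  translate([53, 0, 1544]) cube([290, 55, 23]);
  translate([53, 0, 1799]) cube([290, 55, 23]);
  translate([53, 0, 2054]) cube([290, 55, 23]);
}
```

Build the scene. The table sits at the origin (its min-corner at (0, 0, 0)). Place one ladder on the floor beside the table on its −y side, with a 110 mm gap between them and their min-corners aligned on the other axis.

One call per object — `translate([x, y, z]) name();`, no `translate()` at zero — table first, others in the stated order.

table();
translate([0, -165, 0]) ladder();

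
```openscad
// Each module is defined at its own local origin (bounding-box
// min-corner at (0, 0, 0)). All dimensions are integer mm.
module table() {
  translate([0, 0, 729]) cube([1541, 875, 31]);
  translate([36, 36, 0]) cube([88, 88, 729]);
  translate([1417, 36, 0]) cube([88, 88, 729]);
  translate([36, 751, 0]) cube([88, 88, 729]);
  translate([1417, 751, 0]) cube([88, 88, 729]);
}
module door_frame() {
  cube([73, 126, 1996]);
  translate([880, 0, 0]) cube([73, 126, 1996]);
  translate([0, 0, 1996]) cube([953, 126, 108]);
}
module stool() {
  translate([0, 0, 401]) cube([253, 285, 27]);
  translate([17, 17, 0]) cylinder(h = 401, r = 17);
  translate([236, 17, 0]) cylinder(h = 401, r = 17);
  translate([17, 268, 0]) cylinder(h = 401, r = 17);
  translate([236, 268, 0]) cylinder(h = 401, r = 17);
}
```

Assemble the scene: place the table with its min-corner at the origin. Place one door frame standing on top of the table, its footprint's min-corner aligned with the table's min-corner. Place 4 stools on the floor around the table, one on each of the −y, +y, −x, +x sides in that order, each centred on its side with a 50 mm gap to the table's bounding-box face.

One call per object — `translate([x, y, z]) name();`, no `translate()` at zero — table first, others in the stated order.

table();
translate([0, 0, 760]) door_frame();
translate([644, -335, 0]) stool();
translate([644, 925, 0]) stool();
translate([-303, 295, 0]) stool();
translate([1591, 295, 0]) stool();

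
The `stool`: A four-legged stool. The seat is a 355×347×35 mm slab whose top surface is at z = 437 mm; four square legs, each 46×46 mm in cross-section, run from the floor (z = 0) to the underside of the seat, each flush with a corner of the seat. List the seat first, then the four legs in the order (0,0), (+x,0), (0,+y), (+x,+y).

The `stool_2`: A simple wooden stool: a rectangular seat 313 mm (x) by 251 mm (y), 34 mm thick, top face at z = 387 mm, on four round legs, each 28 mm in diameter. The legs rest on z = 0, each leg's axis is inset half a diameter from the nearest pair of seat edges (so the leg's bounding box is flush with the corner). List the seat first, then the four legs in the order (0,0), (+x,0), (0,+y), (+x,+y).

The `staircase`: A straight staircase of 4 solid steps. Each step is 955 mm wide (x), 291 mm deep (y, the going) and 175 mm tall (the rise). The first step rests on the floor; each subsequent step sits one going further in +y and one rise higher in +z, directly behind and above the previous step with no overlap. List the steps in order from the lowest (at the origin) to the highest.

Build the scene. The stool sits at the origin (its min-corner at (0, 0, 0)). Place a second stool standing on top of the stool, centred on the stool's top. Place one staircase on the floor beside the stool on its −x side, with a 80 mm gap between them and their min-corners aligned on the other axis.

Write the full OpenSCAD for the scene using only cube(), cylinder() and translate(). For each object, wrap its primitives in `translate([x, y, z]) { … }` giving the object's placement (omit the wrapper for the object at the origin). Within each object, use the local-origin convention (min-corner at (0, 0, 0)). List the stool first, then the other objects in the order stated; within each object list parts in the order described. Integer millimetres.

translate([0, 0, 402]) cube([355, 347, 35]);
cube([46, 46, 402]);
translate([309, 0, 0]) cube([46, 46, 402]);
translate([0, 301, 0]) cube([46, 46, 402]);
translate([309, 301, 0]) cube([46, 46, 402]);
translate([21, 48, 437]) {
  translate([0, 0, 353]) cube([313, 251, 34]);
  translate([14, 14, 0]) cylinder(h = 353, r = 14);
  translate([299, 14, 0]) cylinder(h = 353, r = 14);
  translate([14, 237, 0]) cylinder(h = 353, r = 14);
  translate([299, 237, 0]) cylinder(h = 353, r = 14);
}
translate([-1035, 0, 0]) {
  cube([955, 291, 175]);
  translate([0, 291, 175]) cube([955, 291, 175]);
  translate([0, 582, 350]) cube([955, 291, 175]);
  translate([0, 873, 525]) cube([955, 291, 175]);
}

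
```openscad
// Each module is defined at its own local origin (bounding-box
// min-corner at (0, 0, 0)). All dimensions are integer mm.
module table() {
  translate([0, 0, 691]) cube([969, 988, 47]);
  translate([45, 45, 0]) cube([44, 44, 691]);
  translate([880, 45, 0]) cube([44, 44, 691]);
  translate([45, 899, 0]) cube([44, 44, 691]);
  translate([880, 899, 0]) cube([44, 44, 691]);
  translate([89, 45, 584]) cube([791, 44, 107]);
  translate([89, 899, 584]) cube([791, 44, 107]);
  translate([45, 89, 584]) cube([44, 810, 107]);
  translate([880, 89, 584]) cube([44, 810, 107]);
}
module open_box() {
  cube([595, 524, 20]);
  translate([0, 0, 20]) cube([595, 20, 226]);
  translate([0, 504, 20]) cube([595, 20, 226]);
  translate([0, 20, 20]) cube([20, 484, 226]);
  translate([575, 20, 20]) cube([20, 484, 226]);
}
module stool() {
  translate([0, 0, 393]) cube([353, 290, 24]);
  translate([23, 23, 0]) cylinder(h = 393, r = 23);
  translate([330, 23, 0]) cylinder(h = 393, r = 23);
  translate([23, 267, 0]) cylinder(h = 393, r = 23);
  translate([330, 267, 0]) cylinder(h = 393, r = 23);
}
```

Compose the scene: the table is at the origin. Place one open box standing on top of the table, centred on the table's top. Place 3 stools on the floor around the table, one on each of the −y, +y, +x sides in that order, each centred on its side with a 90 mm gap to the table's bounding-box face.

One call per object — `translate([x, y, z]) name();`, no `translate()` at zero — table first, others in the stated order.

table();
translate([187, 232, 738]) open_box();
translate([308, -380, 0]) stool();
translate([308, 1078, 0]) stool();
translate([1059, 349, 0]) stool();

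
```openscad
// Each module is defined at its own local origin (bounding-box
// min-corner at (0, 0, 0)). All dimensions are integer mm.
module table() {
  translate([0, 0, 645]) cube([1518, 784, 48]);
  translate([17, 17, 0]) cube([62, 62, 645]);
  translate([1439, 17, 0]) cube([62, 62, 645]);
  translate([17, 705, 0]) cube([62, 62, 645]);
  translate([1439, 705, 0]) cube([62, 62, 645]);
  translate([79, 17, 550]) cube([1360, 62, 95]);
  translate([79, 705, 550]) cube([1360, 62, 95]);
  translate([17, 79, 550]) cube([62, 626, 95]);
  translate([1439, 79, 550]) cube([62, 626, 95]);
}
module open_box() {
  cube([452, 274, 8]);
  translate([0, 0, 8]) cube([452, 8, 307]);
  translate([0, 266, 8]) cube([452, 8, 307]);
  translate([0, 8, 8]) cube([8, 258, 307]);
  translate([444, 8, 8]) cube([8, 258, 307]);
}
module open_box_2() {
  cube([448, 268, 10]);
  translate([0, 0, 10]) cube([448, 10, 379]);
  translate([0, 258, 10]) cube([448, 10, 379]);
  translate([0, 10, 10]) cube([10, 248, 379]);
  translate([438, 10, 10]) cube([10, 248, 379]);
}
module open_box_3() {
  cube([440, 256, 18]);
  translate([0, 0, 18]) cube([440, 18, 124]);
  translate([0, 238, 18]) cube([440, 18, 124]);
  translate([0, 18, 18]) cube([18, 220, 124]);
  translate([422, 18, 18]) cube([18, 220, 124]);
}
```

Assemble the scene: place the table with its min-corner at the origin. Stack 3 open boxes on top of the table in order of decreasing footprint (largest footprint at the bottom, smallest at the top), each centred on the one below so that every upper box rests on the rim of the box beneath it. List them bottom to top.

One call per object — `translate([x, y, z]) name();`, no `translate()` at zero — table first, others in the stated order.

table();
translate([533, 255, 693]) open_box();
translate([535, 258, 1008]) open_box_2();
translate([539, 264, 1397]) open_box_3();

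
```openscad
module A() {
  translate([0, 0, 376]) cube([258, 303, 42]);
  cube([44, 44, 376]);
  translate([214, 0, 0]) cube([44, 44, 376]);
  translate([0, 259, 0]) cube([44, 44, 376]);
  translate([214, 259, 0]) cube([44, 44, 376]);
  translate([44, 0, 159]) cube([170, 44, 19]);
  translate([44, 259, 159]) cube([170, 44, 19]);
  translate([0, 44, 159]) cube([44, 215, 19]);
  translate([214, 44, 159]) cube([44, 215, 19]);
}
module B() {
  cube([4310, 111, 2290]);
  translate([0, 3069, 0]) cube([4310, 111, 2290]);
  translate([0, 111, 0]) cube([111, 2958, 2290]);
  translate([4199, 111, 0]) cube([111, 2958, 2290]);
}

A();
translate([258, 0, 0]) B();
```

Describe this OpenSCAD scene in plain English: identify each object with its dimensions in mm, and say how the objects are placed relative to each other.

A is a simple wooden stool: a rectangular seat 258 mm (x) by 303 mm (y), 42 mm thick, top face at z = 418 mm, on four square legs, each 44×44 mm in cross-section. The legs rest on z = 0, each flush with a corner of the seat. Four stretchers, 44 mm wide and 19 mm tall, connect adjacent legs with their undersides at z = 159 mm, each running between the inner faces of the legs it joins and aligned with the legs' outer faces on the other axis.

B is the wall frame of a small rectangular building: four walls, each 2290 mm tall and 111 mm thick, enclosing a footprint 4310 mm (x) by 3180 mm (y) outside-to-outside, with no floor or roof. The front and back walls (the −y and +y sides) span the full width; the two side walls fit between them.

The house frame is against the stool's +x side, with their −y faces flush.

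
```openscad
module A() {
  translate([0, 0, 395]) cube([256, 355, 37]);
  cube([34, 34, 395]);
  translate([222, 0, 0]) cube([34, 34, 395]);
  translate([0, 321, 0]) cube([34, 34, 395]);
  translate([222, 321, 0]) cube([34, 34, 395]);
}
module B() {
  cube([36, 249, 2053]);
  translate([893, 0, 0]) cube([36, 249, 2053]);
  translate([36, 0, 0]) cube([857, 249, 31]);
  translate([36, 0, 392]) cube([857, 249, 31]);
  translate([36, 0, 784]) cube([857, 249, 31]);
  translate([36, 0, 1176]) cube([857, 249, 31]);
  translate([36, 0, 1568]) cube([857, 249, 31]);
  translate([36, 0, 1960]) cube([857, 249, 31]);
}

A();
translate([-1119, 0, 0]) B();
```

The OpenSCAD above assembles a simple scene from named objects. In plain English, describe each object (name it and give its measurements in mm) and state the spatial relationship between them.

A is a four-legged stool. The seat is 256×355 mm, 37 mm thick, top at z = 432 mm. It stands on four square legs, each 34×34 mm in cross-section, from z = 0 to the seat underside, each flush with a corner of the seat.

B is an open bookshelf. Two side panels, each 36 mm thick, 249 mm deep and 2053 mm tall, stand 929 mm apart (outside-to-outside). Between them sit 6 shelves, each 31 mm thick and 249 mm deep, spanning the full gap between the sides. The bottom shelf rests on the floor (its underside at z = 0) and the clear gap between one shelf's top and the next shelf's underside is 361 mm.

The bookshelf is on the floor beside the stool on its −x side.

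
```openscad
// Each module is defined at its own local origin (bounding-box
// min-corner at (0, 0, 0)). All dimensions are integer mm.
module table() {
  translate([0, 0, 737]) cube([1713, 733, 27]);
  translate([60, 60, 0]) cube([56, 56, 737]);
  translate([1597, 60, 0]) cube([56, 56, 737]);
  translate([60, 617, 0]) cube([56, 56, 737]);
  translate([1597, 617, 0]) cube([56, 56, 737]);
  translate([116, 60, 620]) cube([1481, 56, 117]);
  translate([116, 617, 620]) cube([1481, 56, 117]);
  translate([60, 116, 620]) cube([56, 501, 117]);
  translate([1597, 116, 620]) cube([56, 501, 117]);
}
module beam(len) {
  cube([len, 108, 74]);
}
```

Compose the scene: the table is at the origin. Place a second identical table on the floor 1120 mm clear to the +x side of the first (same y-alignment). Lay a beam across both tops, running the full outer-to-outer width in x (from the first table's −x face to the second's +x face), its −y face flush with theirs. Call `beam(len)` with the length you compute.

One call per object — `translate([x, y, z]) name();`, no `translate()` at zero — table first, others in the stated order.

table();
translate([2833, 0, 0]) table();
translate([0, 0, 764]) beam(4546);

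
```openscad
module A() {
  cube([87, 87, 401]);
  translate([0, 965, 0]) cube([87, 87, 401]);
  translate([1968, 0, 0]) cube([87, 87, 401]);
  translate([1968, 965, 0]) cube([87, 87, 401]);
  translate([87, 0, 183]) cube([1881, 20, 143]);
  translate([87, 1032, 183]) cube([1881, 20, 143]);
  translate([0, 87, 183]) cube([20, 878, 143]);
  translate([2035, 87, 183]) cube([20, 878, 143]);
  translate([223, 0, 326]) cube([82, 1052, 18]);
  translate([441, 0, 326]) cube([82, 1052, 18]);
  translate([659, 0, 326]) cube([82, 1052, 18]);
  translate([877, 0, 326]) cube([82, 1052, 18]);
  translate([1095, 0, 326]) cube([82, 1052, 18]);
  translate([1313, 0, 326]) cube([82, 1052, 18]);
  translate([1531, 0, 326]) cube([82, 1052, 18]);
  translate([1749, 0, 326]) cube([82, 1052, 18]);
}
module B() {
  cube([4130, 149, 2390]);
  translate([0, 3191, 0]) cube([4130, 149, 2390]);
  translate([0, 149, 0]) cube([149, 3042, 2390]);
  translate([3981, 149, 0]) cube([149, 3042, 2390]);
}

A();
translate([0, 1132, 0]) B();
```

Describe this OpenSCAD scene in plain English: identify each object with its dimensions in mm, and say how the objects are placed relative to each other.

A is a bed frame 2055 mm long (x) by 1052 mm wide (y). Four 87×87 mm corner posts, 401 mm tall, at the corners of the footprint. Four rails of 20 mm thickness and 143 mm height run between adjacent posts with their undersides at z = 183 mm, their outer faces flush with the outside of the frame (the two x-running rails run between the posts' inner faces; the two y-running rails run between the posts' inner faces). 8 slats, each 82 mm wide (x) and 18 mm thick, lie across the top of the two x-running rails, running the full 1052 mm width of the frame in y; the slats are evenly spaced along x between the inner faces of the end posts with equal gaps (rounded down to the nearest mm) at the −x end and between each pair — any rounding remainder accumulates at the +x end.

B is a box-shaped house frame (walls only): outside footprint 4130×3340 mm, wall height 2390 mm, wall thickness 149 mm. The two y-facing walls run the full x-width; the two x-facing walls fit between the inner faces of the y-facing walls.

The house frame is on the floor beside the bed frame on its +y side.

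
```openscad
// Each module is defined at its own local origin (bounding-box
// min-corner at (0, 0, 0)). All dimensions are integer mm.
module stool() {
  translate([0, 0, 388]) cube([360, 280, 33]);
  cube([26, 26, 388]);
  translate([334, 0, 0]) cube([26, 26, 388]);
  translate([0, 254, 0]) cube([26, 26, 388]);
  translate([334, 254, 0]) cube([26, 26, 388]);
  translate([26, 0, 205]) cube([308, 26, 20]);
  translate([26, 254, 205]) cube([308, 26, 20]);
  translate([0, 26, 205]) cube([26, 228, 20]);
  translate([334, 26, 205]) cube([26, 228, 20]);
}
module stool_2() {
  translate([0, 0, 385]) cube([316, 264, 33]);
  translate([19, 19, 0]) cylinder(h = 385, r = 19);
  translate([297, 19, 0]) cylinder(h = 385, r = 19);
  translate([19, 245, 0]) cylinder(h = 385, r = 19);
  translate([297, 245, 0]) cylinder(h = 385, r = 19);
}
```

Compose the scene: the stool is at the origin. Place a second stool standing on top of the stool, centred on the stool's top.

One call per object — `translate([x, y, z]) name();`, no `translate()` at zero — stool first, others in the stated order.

stool();
translate([22, 8, 421]) stool_2();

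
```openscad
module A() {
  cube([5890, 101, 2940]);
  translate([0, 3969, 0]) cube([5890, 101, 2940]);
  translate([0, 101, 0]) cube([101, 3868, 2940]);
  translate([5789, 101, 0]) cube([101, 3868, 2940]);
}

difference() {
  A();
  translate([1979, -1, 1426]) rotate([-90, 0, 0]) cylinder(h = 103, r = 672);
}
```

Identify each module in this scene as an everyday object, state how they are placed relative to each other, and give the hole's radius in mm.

A is a house frame. The house frame has a circular hole through its front wall. The hole's radius is 672 mm.

The subtracted cylinder has r = 672 mm.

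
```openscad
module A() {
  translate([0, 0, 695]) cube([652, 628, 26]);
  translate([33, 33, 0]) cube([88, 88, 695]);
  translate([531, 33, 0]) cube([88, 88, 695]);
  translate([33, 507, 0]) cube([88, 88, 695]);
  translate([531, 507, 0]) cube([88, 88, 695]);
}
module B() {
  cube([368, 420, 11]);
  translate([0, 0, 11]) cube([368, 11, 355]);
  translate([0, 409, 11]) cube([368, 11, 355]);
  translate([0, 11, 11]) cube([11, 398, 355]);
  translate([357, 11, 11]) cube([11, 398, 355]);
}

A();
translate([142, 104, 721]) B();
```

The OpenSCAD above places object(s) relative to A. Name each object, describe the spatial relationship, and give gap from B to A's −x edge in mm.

The open box's min-x is at 142; the table's min-x is 0; gap = 142 mm.

A is a table. B is an open box. The open box is on top of the table, centred. The gap from the open box to the table's −x edge is 142 mm.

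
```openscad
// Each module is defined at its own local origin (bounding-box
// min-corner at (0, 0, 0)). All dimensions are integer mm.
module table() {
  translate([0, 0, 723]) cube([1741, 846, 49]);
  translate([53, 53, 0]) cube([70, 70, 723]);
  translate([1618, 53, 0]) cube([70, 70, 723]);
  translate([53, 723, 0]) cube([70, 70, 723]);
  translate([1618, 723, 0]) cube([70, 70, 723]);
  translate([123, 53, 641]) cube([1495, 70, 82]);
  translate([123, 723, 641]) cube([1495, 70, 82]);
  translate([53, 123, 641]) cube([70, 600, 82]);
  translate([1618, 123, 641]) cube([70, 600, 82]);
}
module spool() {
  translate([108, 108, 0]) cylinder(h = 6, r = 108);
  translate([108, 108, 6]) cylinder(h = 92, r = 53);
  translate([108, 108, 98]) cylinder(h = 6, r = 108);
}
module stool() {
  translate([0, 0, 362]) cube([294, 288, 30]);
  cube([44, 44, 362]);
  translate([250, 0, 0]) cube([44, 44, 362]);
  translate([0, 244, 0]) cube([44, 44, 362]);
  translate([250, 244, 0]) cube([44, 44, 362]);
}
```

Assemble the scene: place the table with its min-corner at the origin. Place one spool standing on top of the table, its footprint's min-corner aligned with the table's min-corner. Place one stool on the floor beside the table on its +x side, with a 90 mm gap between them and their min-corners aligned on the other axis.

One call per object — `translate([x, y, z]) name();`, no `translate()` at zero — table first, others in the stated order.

table();
translate([0, 0, 772]) spool();
translate([1831, 0, 0]) stool();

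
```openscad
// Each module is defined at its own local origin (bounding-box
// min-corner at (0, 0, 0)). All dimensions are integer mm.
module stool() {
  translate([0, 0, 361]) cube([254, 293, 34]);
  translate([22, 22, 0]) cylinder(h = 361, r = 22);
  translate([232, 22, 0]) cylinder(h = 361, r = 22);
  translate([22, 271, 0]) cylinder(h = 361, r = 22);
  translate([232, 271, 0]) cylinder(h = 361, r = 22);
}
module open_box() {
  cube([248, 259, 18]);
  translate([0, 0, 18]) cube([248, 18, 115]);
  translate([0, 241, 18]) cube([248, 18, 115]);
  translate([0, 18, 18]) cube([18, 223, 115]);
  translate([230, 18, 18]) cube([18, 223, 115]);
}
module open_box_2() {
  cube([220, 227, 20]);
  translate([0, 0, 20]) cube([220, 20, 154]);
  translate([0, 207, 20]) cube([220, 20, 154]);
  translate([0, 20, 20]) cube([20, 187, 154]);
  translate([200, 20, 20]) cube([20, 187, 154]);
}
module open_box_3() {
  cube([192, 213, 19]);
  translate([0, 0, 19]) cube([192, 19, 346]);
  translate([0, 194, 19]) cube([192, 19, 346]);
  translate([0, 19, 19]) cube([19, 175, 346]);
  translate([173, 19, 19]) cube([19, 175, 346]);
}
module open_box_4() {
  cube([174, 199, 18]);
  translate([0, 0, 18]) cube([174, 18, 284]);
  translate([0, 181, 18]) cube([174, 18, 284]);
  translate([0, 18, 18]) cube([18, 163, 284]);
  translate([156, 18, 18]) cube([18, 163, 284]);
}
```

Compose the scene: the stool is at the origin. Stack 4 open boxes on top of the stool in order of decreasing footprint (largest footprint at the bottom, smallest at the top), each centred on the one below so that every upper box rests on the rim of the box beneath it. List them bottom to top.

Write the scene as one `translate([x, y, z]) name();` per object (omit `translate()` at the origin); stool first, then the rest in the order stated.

stool();
translate([3, 17, 395]) open_box();
translate([17, 33, 528]) open_box_2();
translate([31, 40, 702]) open_box_3();
translate([40, 47, 1067]) open_box_4();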